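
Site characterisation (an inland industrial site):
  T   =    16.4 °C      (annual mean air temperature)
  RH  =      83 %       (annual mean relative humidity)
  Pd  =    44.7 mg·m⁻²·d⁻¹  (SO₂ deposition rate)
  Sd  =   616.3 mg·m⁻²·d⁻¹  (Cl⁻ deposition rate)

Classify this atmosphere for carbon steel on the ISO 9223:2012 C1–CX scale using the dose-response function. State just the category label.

carbon steel: temperature factor f = -0.054·(6.4) = -0.3456
  sulphur-dioxide contribution → 47.53 μm/a
  chloride contribution → 163.2 μm/a
  total first-year rate 210.7 μm/a
ISO 9223 Table 2 (carbon steel): 200 < 211 ≤ 700 μm/a ⇒ CX

CX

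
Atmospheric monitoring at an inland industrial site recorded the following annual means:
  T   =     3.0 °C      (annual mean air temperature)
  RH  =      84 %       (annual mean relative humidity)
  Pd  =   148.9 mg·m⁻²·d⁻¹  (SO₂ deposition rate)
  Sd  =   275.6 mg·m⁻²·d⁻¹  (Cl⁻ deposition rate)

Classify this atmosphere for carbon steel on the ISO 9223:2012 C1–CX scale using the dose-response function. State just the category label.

C5

carbon steel: temperature factor f = +0.150·(-7.0) = -1.0500
  SO₂ term: 1.77·148.9^0.52·exp(0.02·84-1.0500) = 44.82
  Sd branch = 0.102·Sd^0.62·e^(0.033·RH+0.04·T) = 59.92 μm/a
  r_corr = 44.82 + 59.92 = 104.7 μm/a
105 μm/a falls in (80, 200] for carbon steel → category C5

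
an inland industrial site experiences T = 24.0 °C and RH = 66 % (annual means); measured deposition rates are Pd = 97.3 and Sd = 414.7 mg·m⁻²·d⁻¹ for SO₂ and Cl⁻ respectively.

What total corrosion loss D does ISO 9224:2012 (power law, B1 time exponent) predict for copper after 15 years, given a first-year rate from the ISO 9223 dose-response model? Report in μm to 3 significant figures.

D(15) = 12.8 μm

copper: f(T) = -0.080·(T−10) [T>10 °C] = -1.1200
  SO₂ term: 0.0053·97.3^0.26·exp(0.059·66-1.1200) = 0.2792
  Cl⁻ term: 0.01025·414.7^0.27·exp(0.036·66+0.049·24.0) = 1.82
  sum: 0.2792 + 1.82 → r_corr = 2.099 μm/a
Power-law: D(15) = r_corr · 15^0.667
  D(15) = 2.099 × 15^0.667 = 2.099 × 6.088 = 12.78 μm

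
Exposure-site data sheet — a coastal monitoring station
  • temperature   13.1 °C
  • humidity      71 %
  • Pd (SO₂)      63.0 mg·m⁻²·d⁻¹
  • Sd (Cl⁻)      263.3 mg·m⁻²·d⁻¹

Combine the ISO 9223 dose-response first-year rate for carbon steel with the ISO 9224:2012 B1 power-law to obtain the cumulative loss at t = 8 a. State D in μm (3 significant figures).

D(8) = 327 μm

carbon steel: T>10 °C ⇒ hinge -0.054·(13.1−10) = -0.1674
  Pd branch = 1.77·Pd^0.52·e^(0.02·RH+f) = 53.41 μm/a
  Cl⁻ term: 0.102·263.3^0.62·exp(0.033·71+0.04·13.1) = 56.81
  r_corr = 53.41 + 56.81 = 110.2 μm/a
Power-law: D(8) = r_corr · 8^0.523
  D(8) = 110.2 × 8^0.523 = 110.2 × 2.967 = 327 μm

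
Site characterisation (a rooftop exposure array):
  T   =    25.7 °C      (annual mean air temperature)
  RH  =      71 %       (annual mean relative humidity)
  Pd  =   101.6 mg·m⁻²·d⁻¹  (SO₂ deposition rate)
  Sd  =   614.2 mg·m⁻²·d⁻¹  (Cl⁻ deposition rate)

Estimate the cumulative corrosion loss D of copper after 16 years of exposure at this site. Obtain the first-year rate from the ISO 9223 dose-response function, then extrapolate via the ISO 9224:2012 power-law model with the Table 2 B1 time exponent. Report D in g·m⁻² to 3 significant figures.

D(16) = 169 g·m⁻²

copper: T>10 °C ⇒ hinge -0.080·(25.7−10) = -1.2560
  SO₂ term: 0.0053·101.6^0.26·exp(0.059·71-1.2560) = 0.331
  Sd branch = 0.01025·Sd^0.27·e^(0.036·RH+0.049·T) = 2.633 μm/a
  sum: 0.331 + 2.633 → r_corr = 2.965 μm/a
Long-term exponent b (ISO 9224 Table 2, B1) = 0.667
  D(16) = 2.965 × 16^0.667 = 2.965 × 6.355 = 18.84 μm
  Mass loss = 18.84 μm × 8.96 g/cm³ = 168.8 g·m⁻²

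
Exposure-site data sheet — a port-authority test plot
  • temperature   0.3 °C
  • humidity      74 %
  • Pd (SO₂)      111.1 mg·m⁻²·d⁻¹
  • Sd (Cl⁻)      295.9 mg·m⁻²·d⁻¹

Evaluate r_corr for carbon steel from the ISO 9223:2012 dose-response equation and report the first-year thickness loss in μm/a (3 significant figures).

carbon steel: f(T) = +0.150·(T−10) [T≤10 °C] = -1.4550
  Pd branch = 1.77·Pd^0.52·e^(0.02·RH+f) = 21.02 μm/a
  Cl⁻ term: 0.102·295.9^0.62·exp(0.033·74+0.04·0.3) = 40.41
  r_corr = 21.02 + 40.41 = 61.43 μm/a

r_corr = 61.4 μm/a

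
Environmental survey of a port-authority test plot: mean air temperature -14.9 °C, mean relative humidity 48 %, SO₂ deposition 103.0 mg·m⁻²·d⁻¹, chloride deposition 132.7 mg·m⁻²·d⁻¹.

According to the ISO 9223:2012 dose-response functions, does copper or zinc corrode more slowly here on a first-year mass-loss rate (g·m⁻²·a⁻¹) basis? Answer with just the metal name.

copper: T≤10 °C ⇒ hinge +0.126·(-14.9−10) = -3.1374
  Pd branch = 0.0053·Pd^0.26·e^(0.059·RH+f) = 0.01303 μm/a
  Sd branch = 0.01025·Sd^0.27·e^(0.036·RH+0.049·T) = 0.1041 μm/a
  r_corr = 0.01303 + 0.1041 = 0.1171 μm/a
  mass loss = 0.1171 μm/a × 8.96 g/cm³ = 1.049 g·m⁻²·a⁻¹
zinc: T≤10 °C ⇒ hinge +0.038·(-14.9−10) = -0.9462
  Pd branch = 0.0129·Pd^0.44·e^(0.046·RH+f) = 0.3501 μm/a
  Sd branch = 0.0175·Sd^0.57·e^(0.008·RH+0.085·T) = 0.1174 μm/a
  r_corr = 0.3501 + 0.1174 = 0.4676 μm/a
  mass loss = 0.4676 μm/a × 7.14 g/cm³ = 3.338 g·m⁻²·a⁻¹
Ordering by g·m⁻²·a⁻¹: zinc (3.34) > copper (1.05)

copper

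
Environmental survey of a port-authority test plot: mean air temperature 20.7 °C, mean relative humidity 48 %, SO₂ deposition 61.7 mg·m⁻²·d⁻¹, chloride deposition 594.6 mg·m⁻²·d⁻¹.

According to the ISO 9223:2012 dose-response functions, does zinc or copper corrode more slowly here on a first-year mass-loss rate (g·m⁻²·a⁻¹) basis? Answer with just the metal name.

copper

zinc: T>10 °C ⇒ hinge -0.071·(20.7−10) = -0.7597
  Pd branch = 0.0129·Pd^0.44·e^(0.046·RH+f) = 0.3367 μm/a
  Sd branch = 0.0175·Sd^0.57·e^(0.008·RH+0.085·T) = 5.692 μm/a
  r_corr = 0.3367 + 5.692 = 6.029 μm/a
  mass loss = 6.029 μm/a × 7.14 g/cm³ = 43.04 g·m⁻²·a⁻¹
copper: T>10 °C ⇒ hinge -0.080·(20.7−10) = -0.8560
  SO₂ term: 0.0053·61.7^0.26·exp(0.059·48-0.8560) = 0.1117
  Sd branch = 0.01025·Sd^0.27·e^(0.036·RH+0.049·T) = 0.8928 μm/a
  sum: 0.1117 + 0.8928 → r_corr = 1.004 μm/a
  mass loss = 1.004 μm/a × 8.96 g/cm³ = 9 g·m⁻²·a⁻¹
Ordering by g·m⁻²·a⁻¹: zinc (43) > copper (9)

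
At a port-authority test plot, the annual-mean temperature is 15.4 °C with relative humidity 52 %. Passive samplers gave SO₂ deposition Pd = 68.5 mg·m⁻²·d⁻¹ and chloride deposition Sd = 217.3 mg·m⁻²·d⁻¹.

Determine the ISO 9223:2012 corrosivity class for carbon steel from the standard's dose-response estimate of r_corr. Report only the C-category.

carbon steel: temperature factor f = -0.054·(5.4) = -0.2916
  Pd branch = 1.77·Pd^0.52·e^(0.02·RH+f) = 33.69 μm/a
  Sd branch = 0.102·Sd^0.62·e^(0.033·RH+0.04·T) = 29.54 μm/a
  r_corr = 33.69 + 29.54 = 63.23 μm/a
Category bounds: 50…80 μm/a bracket r_corr ⇒ C4

C4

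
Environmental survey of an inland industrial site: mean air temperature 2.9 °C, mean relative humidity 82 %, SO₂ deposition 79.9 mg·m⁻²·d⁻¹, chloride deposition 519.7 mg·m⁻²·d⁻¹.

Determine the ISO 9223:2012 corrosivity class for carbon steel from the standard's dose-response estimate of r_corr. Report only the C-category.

C5

carbon steel: temperature factor f = +0.150·(-7.1) = -1.0650
  sulphur-dioxide contribution → 30.69 μm/a
  chloride contribution → 82.78 μm/a
  total first-year rate 113.5 μm/a
Category bounds: 80…200 μm/a bracket r_corr ⇒ C5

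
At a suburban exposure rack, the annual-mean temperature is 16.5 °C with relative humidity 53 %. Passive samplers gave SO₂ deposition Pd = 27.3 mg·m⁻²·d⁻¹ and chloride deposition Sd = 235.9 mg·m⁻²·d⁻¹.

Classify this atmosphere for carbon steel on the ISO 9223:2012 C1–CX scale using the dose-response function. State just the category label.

C4

carbon steel: T>10 °C ⇒ hinge -0.054·(16.5−10) = -0.3510
  sulphur-dioxide contribution → 20.08 μm/a
  chloride contribution → 33.57 μm/a
  ⇒ r_corr(carbon steel) = 53.64 μm/a
ISO 9223 Table 2 (carbon steel): 50 < 53.6 ≤ 80 μm/a ⇒ C4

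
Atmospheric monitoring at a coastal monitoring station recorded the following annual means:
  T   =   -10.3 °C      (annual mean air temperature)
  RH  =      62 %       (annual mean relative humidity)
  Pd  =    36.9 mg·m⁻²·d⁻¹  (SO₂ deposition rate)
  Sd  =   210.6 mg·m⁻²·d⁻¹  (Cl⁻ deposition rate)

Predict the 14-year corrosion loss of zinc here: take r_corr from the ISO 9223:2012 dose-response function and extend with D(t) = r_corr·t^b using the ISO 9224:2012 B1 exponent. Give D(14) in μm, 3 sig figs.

D(14) = 6.48 μm

zinc: T≤10 °C ⇒ hinge +0.038·(-10.3−10) = -0.7714
  Pd branch = 0.0129·Pd^0.44·e^(0.046·RH+f) = 0.5054 μm/a
  Sd branch = 0.0175·Sd^0.57·e^(0.008·RH+0.085·T) = 0.2527 μm/a
  r_corr = 0.5054 + 0.2527 = 0.7581 μm/a
Power-law: D(14) = r_corr · 14^0.813
  D(14) = 0.7581 × 14^0.813 = 0.7581 × 8.547 = 6.48 μm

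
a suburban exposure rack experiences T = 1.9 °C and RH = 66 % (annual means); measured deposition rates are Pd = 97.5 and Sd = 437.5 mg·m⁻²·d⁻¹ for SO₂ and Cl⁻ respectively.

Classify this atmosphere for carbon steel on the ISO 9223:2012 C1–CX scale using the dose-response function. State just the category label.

carbon steel: T≤10 °C ⇒ hinge +0.150·(1.9−10) = -1.2150
  sulphur-dioxide contribution → 21.27 μm/a
  chloride contribution → 42.16 μm/a
  ⇒ r_corr(carbon steel) = 63.43 μm/a
Category bounds: 50…80 μm/a bracket r_corr ⇒ C4

C4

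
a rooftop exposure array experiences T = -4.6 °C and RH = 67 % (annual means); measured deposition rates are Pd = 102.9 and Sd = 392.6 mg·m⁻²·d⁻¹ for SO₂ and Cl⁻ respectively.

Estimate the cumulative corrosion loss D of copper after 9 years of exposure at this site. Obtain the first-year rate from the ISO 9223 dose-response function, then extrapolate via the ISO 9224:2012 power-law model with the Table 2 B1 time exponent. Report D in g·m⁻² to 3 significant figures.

D(9) = 23.4 g·m⁻²

copper: f(T) = +0.126·(T−10) [T≤10 °C] = -1.8396
  Pd branch = 0.0053·Pd^0.26·e^(0.059·RH+f) = 0.1463 μm/a
  Cl⁻ term: 0.01025·392.6^0.27·exp(0.036·67+0.049·-4.6) = 0.4578
  sum: 0.1463 + 0.4578 → r_corr = 0.6042 μm/a
Power-law: D(9) = r_corr · 9^0.667
  D(9) = 0.6042 × 9^0.667 = 0.6042 × 4.33 = 2.616 μm
  Mass loss = 2.616 μm × 8.96 g/cm³ = 23.44 g·m⁻²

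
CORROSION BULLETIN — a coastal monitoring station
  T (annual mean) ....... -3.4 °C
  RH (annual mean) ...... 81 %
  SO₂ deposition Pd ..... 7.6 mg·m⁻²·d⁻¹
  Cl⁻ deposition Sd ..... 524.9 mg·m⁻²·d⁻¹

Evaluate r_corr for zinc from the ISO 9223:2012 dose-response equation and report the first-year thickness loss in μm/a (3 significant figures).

r_corr = 1.68 μm/a

zinc: temperature factor f = +0.038·(-13.4) = -0.5092
  sulphur-dioxide contribution → 0.7856 μm/a
  chloride contribution → 0.89 μm/a
  ⇒ r_corr(zinc) = 1.676 μm/a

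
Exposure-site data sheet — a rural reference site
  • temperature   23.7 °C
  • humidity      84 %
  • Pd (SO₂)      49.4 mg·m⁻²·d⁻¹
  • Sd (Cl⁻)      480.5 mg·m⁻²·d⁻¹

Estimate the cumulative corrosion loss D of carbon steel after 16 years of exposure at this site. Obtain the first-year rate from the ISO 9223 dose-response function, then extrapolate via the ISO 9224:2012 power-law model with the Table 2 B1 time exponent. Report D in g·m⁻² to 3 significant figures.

D(16) = 7.63e+03 g·m⁻²

carbon steel: temperature factor f = -0.054·(13.7) = -0.7398
  sulphur-dioxide contribution → 34.44 μm/a
  chloride contribution → 193.6 μm/a
  total first-year rate 228 μm/a
Long-term exponent b (ISO 9224 Table 2, B1) = 0.523
  D(16) = 228 × 16^0.523 = 228 × 4.263 = 972.1 μm
  Mass loss = 972.1 μm × 7.85 g/cm³ = 7631 g·m⁻²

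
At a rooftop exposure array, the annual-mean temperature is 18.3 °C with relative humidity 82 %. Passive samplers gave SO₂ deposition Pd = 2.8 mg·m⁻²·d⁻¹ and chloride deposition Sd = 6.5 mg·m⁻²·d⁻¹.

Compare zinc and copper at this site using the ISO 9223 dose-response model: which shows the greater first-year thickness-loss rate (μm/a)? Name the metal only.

zinc: f(T) = -0.071·(T−10) [T>10 °C] = -0.5893
  sulphur-dioxide contribution → 0.4893 μm/a
  chloride contribution → 0.4643 μm/a
  total first-year rate 0.9536 μm/a
copper: temperature factor f = -0.080·(8.3) = -0.6640
  sulphur-dioxide contribution → 0.4501 μm/a
  chloride contribution → 0.7974 μm/a
  total first-year rate 1.247 μm/a
Ordering by μm/a: copper (1.25) > zinc (0.954)

copper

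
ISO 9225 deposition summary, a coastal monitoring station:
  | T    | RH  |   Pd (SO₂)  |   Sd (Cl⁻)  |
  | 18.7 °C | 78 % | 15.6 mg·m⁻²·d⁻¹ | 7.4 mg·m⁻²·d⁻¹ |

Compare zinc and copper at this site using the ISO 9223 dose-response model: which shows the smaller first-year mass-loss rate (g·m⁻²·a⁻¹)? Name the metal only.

zinc

zinc: temperature factor f = -0.071·(8.7) = -0.6177
  Pd branch = 0.0129·Pd^0.44·e^(0.046·RH+f) = 0.8425 μm/a
  Cl⁻ term: 0.0175·7.4^0.57·exp(0.008·78+0.085·18.7) = 0.501
  r_corr = 0.8425 + 0.501 = 1.343 μm/a
  mass loss = 1.343 μm/a × 7.14 g/cm³ = 9.592 g·m⁻²·a⁻¹
copper: T>10 °C ⇒ hinge -0.080·(18.7−10) = -0.6960
  Pd branch = 0.0053·Pd^0.26·e^(0.059·RH+f) = 0.5381 μm/a
  Sd branch = 0.01025·Sd^0.27·e^(0.036·RH+0.049·T) = 0.7292 μm/a
  r_corr = 0.5381 + 0.7292 = 1.267 μm/a
  mass loss = 1.267 μm/a × 8.96 g/cm³ = 11.35 g·m⁻²·a⁻¹
Ordering by g·m⁻²·a⁻¹: copper (11.4) > zinc (9.59)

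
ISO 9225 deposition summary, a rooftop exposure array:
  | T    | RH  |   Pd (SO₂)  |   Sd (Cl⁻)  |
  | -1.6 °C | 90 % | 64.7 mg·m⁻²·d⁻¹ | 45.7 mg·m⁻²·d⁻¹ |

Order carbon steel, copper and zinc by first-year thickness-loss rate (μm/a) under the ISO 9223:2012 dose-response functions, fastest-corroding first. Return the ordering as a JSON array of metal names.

["carbon steel", "zinc", "copper"]

carbon steel: temperature factor f = +0.150·(-11.6) = -1.7400
  Pd branch = 1.77·Pd^0.52·e^(0.02·RH+f) = 16.43 μm/a
  Sd branch = 0.102·Sd^0.62·e^(0.033·RH+0.04·T) = 19.94 μm/a
  sum: 16.43 + 19.94 → r_corr = 36.38 μm/a
copper: temperature factor f = +0.126·(-11.6) = -1.4616
  Pd branch = 0.0053·Pd^0.26·e^(0.059·RH+f) = 0.7353 μm/a
  Sd branch = 0.01025·Sd^0.27·e^(0.036·RH+0.049·T) = 0.6792 μm/a
  sum: 0.7353 + 0.6792 → r_corr = 1.414 μm/a
zinc: f(T) = +0.038·(T−10) [T≤10 °C] = -0.4408
  Pd branch = 0.0129·Pd^0.44·e^(0.046·RH+f) = 3.265 μm/a
  Sd branch = 0.0175·Sd^0.57·e^(0.008·RH+0.085·T) = 0.2772 μm/a
  r_corr = 3.265 + 0.2772 = 3.543 μm/a
Ordering by μm/a: carbon steel (36.4) > zinc (3.54) > copper (1.41)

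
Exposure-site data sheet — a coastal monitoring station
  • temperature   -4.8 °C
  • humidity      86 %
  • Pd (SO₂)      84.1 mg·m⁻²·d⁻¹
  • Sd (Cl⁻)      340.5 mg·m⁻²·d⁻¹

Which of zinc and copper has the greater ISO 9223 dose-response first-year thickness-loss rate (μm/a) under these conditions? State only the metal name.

zinc

zinc: temperature factor f = +0.038·(-14.8) = -0.5624
  sulphur-dioxide contribution → 2.7 μm/a
  chloride contribution → 0.6426 μm/a
  total first-year rate 3.342 μm/a
copper: T≤10 °C ⇒ hinge +0.126·(-4.8−10) = -1.8648
  sulphur-dioxide contribution → 0.4154 μm/a
  chloride contribution → 0.8646 μm/a
  total first-year rate 1.28 μm/a
Ordering by μm/a: zinc (3.34) > copper (1.28)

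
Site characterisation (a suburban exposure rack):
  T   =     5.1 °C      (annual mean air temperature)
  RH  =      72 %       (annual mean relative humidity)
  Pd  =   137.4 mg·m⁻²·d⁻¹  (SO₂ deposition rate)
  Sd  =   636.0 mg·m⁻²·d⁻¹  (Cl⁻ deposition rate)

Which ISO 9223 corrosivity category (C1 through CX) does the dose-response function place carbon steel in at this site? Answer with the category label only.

carbon steel: temperature factor f = +0.150·(-4.9) = -0.7350
  SO₂ term: 1.77·137.4^0.52·exp(0.02·72-0.7350) = 46.33
  Cl⁻ term: 0.102·636.0^0.62·exp(0.033·72+0.04·5.1) = 73.66
  r_corr = 46.33 + 73.66 = 120 μm/a
Category bounds: 80…200 μm/a bracket r_corr ⇒ C5

C5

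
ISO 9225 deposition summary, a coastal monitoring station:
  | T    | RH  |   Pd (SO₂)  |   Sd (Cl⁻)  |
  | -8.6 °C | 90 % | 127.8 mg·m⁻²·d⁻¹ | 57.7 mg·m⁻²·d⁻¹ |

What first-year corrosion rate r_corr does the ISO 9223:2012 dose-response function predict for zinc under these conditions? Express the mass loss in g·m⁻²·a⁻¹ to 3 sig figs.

r_corr = 25.4 g·m⁻²·a⁻¹

zinc: temperature factor f = +0.038·(-18.6) = -0.7068
  SO₂ term: 0.0129·127.8^0.44·exp(0.046·90-0.7068) = 3.377
  Cl⁻ term: 0.0175·57.7^0.57·exp(0.008·90+0.085·-8.6) = 0.1746
  r_corr = 3.377 + 0.1746 = 3.551 μm/a
Convert to mass loss: 3.551 μm/a × 7.14 g/cm³ = 25.36 g·m⁻²·a⁻¹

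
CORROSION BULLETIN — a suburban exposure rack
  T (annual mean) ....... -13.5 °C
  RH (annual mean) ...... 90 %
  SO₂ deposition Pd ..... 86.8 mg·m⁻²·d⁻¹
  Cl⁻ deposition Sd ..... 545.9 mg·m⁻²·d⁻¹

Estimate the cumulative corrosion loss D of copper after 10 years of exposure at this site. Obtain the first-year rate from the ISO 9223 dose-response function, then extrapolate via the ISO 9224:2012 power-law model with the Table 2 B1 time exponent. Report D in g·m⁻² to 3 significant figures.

copper: temperature factor f = +0.126·(-23.5) = -2.9610
  SO₂ term: 0.0053·86.8^0.26·exp(0.059·90-2.9610) = 0.1772
  Sd branch = 0.01025·Sd^0.27·e^(0.036·RH+0.049·T) = 0.7406 μm/a
  r_corr = 0.1772 + 0.7406 = 0.9178 μm/a
ISO 9224: D(t) = r_corr · t^b with b = 0.667 (copper, B1)
  D(10) = 0.9178 × 10^0.667 = 0.9178 × 4.645 = 4.263 μm
  Mass loss = 4.263 μm × 8.96 g/cm³ = 38.2 g·m⁻²

D(10) = 38.2 g·m⁻²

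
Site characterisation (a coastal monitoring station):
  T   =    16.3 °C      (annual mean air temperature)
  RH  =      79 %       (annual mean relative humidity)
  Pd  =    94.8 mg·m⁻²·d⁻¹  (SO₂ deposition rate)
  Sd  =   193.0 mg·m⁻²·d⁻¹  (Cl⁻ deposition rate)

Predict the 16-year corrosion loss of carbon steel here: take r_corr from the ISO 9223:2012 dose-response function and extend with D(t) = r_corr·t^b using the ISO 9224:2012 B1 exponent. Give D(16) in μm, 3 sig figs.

D(16) = 574 μm

carbon steel: f(T) = -0.054·(T−10) [T>10 °C] = -0.3402
  sulphur-dioxide contribution → 65.22 μm/a
  chloride contribution → 69.34 μm/a
  ⇒ r_corr(carbon steel) = 134.6 μm/a
ISO 9224: D(t) = r_corr · t^b with b = 0.523 (carbon steel, B1)
  D(16) = 134.6 × 16^0.523 = 134.6 × 4.263 = 573.7 μm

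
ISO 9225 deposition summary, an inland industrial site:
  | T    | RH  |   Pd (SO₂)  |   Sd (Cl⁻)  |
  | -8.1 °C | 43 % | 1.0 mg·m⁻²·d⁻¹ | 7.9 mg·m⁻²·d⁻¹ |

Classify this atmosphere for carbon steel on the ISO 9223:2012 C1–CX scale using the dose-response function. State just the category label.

C2

carbon steel: T≤10 °C ⇒ hinge +0.150·(-8.1−10) = -2.7150
  sulphur-dioxide contribution → 0.2769 μm/a
  chloride contribution → 1.098 μm/a
  total first-year rate 1.375 μm/a
Category bounds: 1.3…25 μm/a bracket r_corr ⇒ C2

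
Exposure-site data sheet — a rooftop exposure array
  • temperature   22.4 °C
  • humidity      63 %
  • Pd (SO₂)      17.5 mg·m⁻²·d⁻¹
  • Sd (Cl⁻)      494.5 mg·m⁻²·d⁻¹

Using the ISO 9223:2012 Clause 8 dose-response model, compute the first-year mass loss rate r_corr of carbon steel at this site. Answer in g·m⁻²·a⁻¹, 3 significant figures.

carbon steel: temperature factor f = -0.054·(12.4) = -0.6696
  sulphur-dioxide contribution → 14.15 μm/a
  chloride contribution → 93.54 μm/a
  ⇒ r_corr(carbon steel) = 107.7 μm/a
Convert to mass loss: 107.7 μm/a × 7.85 g/cm³ = 845.4 g·m⁻²·a⁻¹

r_corr = 845 g·m⁻²·a⁻¹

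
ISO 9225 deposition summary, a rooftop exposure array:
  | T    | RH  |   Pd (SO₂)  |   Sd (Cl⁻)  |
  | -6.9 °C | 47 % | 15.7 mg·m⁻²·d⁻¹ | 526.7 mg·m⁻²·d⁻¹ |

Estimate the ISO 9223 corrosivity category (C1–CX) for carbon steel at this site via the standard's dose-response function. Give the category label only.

C2

carbon steel: temperature factor f = +0.150·(-16.9) = -2.5350
  SO₂ term: 1.77·15.7^0.52·exp(0.02·47-2.5350) = 1.504
  Sd branch = 0.102·Sd^0.62·e^(0.033·RH+0.04·T) = 17.77 μm/a
  r_corr = 1.504 + 17.77 = 19.27 μm/a
Category bounds: 1.3…25 μm/a bracket r_corr ⇒ C2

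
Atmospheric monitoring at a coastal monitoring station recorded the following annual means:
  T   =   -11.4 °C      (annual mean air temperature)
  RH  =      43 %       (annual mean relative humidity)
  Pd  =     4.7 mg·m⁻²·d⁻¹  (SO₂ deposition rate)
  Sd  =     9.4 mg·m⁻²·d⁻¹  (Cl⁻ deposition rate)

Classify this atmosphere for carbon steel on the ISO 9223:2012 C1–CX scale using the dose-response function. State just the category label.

C2

carbon steel: temperature factor f = +0.150·(-21.4) = -3.2100
  Pd branch = 1.77·Pd^0.52·e^(0.02·RH+f) = 0.3775 μm/a
  Sd branch = 0.102·Sd^0.62·e^(0.033·RH+0.04·T) = 1.072 μm/a
  sum: 0.3775 + 1.072 → r_corr = 1.449 μm/a
Category bounds: 1.3…25 μm/a bracket r_corr ⇒ C2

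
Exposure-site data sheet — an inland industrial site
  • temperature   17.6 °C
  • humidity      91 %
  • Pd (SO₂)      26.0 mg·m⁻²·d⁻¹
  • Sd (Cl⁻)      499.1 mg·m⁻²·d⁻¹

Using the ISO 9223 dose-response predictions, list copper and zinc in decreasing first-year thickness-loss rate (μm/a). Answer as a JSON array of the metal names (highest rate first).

copper: temperature factor f = -0.080·(7.6) = -0.6080
  Pd branch = 0.0053·Pd^0.26·e^(0.059·RH+f) = 1.445 μm/a
  Cl⁻ term: 0.01025·499.1^0.27·exp(0.036·91+0.049·17.6) = 3.44
  sum: 1.445 + 3.44 → r_corr = 4.885 μm/a
zinc: T>10 °C ⇒ hinge -0.071·(17.6−10) = -0.5396
  SO₂ term: 0.0129·26.0^0.44·exp(0.046·91-0.5396) = 2.074
  Sd branch = 0.0175·Sd^0.57·e^(0.008·RH+0.085·T) = 5.583 μm/a
  sum: 2.074 + 5.583 → r_corr = 7.657 μm/a
Ordering by μm/a: zinc (7.66) > copper (4.88)

["zinc", "copper"]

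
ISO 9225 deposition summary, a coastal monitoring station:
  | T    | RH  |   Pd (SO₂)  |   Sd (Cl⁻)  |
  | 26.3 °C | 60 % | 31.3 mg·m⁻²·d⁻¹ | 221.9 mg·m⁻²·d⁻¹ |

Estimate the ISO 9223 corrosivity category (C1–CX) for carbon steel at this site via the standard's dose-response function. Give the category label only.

carbon steel: T>10 °C ⇒ hinge -0.054·(26.3−10) = -0.8802
  SO₂ term: 1.77·31.3^0.52·exp(0.02·60-0.8802) = 14.61
  Cl⁻ term: 0.102·221.9^0.62·exp(0.033·60+0.04·26.3) = 60.26
  sum: 14.61 + 60.26 → r_corr = 74.86 μm/a
74.9 μm/a falls in (50, 80] for carbon steel → category C4

C4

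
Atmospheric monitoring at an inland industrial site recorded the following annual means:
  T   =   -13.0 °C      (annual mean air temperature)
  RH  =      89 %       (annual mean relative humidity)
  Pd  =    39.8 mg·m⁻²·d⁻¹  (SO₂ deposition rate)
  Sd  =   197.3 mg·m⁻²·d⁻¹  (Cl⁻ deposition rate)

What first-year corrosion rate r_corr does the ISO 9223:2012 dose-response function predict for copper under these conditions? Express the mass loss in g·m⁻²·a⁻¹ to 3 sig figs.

r_corr = 6.29 g·m⁻²·a⁻¹

copper: T≤10 °C ⇒ hinge +0.126·(-13.0−10) = -2.8980
  Pd branch = 0.0053·Pd^0.26·e^(0.059·RH+f) = 0.1453 μm/a
  Cl⁻ term: 0.01025·197.3^0.27·exp(0.036·89+0.049·-13.0) = 0.5562
  r_corr = 0.1453 + 0.5562 = 0.7015 μm/a
Convert to mass loss: 0.7015 μm/a × 8.96 g/cm³ = 6.285 g·m⁻²·a⁻¹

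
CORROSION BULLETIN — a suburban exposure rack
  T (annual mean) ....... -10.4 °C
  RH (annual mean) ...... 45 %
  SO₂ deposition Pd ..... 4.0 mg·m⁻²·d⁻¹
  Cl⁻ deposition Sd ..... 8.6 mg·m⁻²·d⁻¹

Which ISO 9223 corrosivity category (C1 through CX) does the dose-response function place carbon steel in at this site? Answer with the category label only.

carbon steel: T≤10 °C ⇒ hinge +0.150·(-10.4−10) = -3.0600
  sulphur-dioxide contribution → 0.4197 μm/a
  chloride contribution → 1.128 μm/a
  total first-year rate 1.548 μm/a
ISO 9223 Table 2 (carbon steel): 1.3 < 1.55 ≤ 25 μm/a ⇒ C2

C2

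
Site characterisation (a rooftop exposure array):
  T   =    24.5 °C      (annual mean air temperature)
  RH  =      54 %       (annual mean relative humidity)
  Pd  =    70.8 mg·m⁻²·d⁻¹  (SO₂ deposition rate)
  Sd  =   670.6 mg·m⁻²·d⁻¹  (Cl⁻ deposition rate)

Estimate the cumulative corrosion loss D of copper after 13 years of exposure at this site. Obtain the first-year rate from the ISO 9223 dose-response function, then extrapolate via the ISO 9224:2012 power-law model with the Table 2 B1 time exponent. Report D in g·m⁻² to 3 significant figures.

copper: temperature factor f = -0.080·(14.5) = -1.1600
  SO₂ term: 0.0053·70.8^0.26·exp(0.059·54-1.1600) = 0.1217
  Sd branch = 0.01025·Sd^0.27·e^(0.036·RH+0.049·T) = 1.379 μm/a
  r_corr = 0.1217 + 1.379 = 1.5 μm/a
Long-term exponent b (ISO 9224 Table 2, B1) = 0.667
  D(13) = 1.5 × 13^0.667 = 1.5 × 5.534 = 8.303 μm
  Mass loss = 8.303 μm × 8.96 g/cm³ = 74.39 g·m⁻²

D(13) = 74.4 g·m⁻²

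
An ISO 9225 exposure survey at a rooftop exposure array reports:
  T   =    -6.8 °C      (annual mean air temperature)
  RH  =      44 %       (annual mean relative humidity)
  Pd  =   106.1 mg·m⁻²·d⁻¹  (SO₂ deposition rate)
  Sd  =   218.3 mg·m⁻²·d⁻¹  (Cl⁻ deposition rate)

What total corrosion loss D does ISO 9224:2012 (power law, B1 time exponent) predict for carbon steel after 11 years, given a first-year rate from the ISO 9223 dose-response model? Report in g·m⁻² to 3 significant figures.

D(11) = 364 g·m⁻²

carbon steel: T≤10 °C ⇒ hinge +0.150·(-6.8−10) = -2.5200
  Pd branch = 1.77·Pd^0.52·e^(0.02·RH+f) = 3.882 μm/a
  Cl⁻ term: 0.102·218.3^0.62·exp(0.033·44+0.04·-6.8) = 9.36
  r_corr = 3.882 + 9.36 = 13.24 μm/a
Long-term exponent b (ISO 9224 Table 2, B1) = 0.523
  D(11) = 13.24 × 11^0.523 = 13.24 × 3.505 = 46.41 μm
  Mass loss = 46.41 μm × 7.85 g/cm³ = 364.3 g·m⁻²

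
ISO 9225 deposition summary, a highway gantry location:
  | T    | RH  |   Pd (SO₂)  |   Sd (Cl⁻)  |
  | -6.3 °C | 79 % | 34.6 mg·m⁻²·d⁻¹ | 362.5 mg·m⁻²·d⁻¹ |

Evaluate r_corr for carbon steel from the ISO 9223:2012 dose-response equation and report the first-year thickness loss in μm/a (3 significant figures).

r_corr = 46.2 μm/a

carbon steel: temperature factor f = +0.150·(-16.3) = -2.4450
  sulphur-dioxide contribution → 4.706 μm/a
  chloride contribution → 41.51 μm/a
  ⇒ r_corr(carbon steel) = 46.21 μm/a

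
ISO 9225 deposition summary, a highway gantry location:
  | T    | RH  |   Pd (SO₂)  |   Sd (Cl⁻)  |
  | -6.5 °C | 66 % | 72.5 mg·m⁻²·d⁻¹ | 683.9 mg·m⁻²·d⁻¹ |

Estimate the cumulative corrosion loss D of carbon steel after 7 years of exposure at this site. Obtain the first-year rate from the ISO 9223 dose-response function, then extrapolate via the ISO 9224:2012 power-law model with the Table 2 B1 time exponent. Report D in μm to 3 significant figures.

D(7) = 124 μm

carbon steel: temperature factor f = +0.150·(-16.5) = -2.4750
  sulphur-dioxide contribution → 5.173 μm/a
  chloride contribution → 39.74 μm/a
  ⇒ r_corr(carbon steel) = 44.92 μm/a
Long-term exponent b (ISO 9224 Table 2, B1) = 0.523
  D(7) = 44.92 × 7^0.523 = 44.92 × 2.767 = 124.3 μm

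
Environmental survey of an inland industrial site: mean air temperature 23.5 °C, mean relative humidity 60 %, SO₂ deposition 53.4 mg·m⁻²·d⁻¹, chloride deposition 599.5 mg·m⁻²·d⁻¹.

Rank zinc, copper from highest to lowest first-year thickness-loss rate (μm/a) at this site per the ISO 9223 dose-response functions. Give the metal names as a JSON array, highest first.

["zinc", "copper"]

zinc: f(T) = -0.071·(T−10) [T>10 °C] = -0.9585
  sulphur-dioxide contribution → 0.4499 μm/a
  chloride contribution → 7.986 μm/a
  total first-year rate 8.436 μm/a
copper: f(T) = -0.080·(T−10) [T>10 °C] = -1.0800
  sulphur-dioxide contribution → 0.1745 μm/a
  chloride contribution → 1.581 μm/a
  ⇒ r_corr(copper) = 1.755 μm/a
Ordering by μm/a: zinc (8.44) > copper (1.76)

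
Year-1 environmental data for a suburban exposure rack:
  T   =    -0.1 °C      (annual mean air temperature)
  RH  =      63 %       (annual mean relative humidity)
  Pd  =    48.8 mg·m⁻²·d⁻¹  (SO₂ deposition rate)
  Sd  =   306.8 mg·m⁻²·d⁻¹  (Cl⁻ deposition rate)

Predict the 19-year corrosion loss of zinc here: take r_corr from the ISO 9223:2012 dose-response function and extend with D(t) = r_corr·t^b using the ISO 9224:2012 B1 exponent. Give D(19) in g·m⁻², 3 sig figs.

zinc: temperature factor f = +0.038·(-10.1) = -0.3838
  Pd branch = 0.0129·Pd^0.44·e^(0.046·RH+f) = 0.8819 μm/a
  Sd branch = 0.0175·Sd^0.57·e^(0.008·RH+0.085·T) = 0.7512 μm/a
  r_corr = 0.8819 + 0.7512 = 1.633 μm/a
ISO 9224: D(t) = r_corr · t^b with b = 0.813 (zinc, B1)
  D(19) = 1.633 × 19^0.813 = 1.633 × 10.96 = 17.89 μm
  Mass loss = 17.89 μm × 7.14 g/cm³ = 127.7 g·m⁻²

D(19) = 128 g·m⁻²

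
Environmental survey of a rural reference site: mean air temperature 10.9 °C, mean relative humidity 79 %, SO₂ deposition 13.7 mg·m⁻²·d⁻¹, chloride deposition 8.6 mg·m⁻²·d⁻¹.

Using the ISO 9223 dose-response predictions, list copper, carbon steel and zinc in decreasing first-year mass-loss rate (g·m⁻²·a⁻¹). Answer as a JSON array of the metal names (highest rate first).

copper: T>10 °C ⇒ hinge -0.080·(10.9−10) = -0.0720
  SO₂ term: 0.0053·13.7^0.26·exp(0.059·79-0.0720) = 1.03
  Sd branch = 0.01025·Sd^0.27·e^(0.036·RH+0.049·T) = 0.5372 μm/a
  sum: 1.03 + 0.5372 → r_corr = 1.567 μm/a
  mass loss = 1.567 μm/a × 8.96 g/cm³ = 14.04 g·m⁻²·a⁻¹
carbon steel: T>10 °C ⇒ hinge -0.054·(10.9−10) = -0.0486
  Pd branch = 1.77·Pd^0.52·e^(0.02·RH+f) = 31.93 μm/a
  Sd branch = 0.102·Sd^0.62·e^(0.033·RH+0.04·T) = 8.12 μm/a
  r_corr = 31.93 + 8.12 = 40.05 μm/a
  mass loss = 40.05 μm/a × 7.85 g/cm³ = 314.4 g·m⁻²·a⁻¹
zinc: T>10 °C ⇒ hinge -0.071·(10.9−10) = -0.0639
  SO₂ term: 0.0129·13.7^0.44·exp(0.046·79-0.0639) = 1.45
  Sd branch = 0.0175·Sd^0.57·e^(0.008·RH+0.085·T) = 0.2835 μm/a
  sum: 1.45 + 0.2835 → r_corr = 1.733 μm/a
  mass loss = 1.733 μm/a × 7.14 g/cm³ = 12.37 g·m⁻²·a⁻¹
Ordering by g·m⁻²·a⁻¹: carbon steel (314) > copper (14) > zinc (12.4)

["carbon steel", "copper", "zinc"]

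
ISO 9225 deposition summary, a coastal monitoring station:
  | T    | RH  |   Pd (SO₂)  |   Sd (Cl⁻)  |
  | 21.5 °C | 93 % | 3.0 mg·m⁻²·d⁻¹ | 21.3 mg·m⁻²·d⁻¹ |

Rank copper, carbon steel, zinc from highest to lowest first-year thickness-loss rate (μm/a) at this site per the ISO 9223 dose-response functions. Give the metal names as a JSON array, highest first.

["carbon steel", "copper", "zinc"]

copper: f(T) = -0.080·(T−10) [T>10 °C] = -0.9200
  Pd branch = 0.0053·Pd^0.26·e^(0.059·RH+f) = 0.6788 μm/a
  Sd branch = 0.01025·Sd^0.27·e^(0.036·RH+0.049·T) = 1.91 μm/a
  sum: 0.6788 + 1.91 → r_corr = 2.588 μm/a
carbon steel: temperature factor f = -0.054·(11.5) = -0.6210
  SO₂ term: 1.77·3.0^0.52·exp(0.02·93-0.6210) = 10.82
  Cl⁻ term: 0.102·21.3^0.62·exp(0.033·93+0.04·21.5) = 34.56
  sum: 10.82 + 34.56 → r_corr = 45.38 μm/a
zinc: temperature factor f = -0.071·(11.5) = -0.8165
  Pd branch = 0.0129·Pd^0.44·e^(0.046·RH+f) = 0.6666 μm/a
  Cl⁻ term: 0.0175·21.3^0.57·exp(0.008·93+0.085·21.5) = 1.309
  sum: 0.6666 + 1.309 → r_corr = 1.976 μm/a
Ordering by μm/a: carbon steel (45.4) > copper (2.59) > zinc (1.98)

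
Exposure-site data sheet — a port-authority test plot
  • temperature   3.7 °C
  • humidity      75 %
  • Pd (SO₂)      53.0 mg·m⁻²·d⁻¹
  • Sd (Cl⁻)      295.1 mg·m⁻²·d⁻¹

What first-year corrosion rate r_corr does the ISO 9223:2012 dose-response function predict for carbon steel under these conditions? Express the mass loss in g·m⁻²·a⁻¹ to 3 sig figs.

carbon steel: temperature factor f = +0.150·(-6.3) = -0.9450
  sulphur-dioxide contribution → 24.3 μm/a
  chloride contribution → 47.77 μm/a
  ⇒ r_corr(carbon steel) = 72.07 μm/a
Convert to mass loss: 72.07 μm/a × 7.85 g/cm³ = 565.7 g·m⁻²·a⁻¹

r_corr = 566 g·m⁻²·a⁻¹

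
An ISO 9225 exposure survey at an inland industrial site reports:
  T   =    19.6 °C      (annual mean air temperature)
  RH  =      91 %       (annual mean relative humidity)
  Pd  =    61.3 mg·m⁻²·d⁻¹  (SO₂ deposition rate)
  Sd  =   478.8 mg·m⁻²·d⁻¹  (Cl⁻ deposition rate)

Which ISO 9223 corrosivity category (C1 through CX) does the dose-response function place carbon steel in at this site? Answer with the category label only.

CX

carbon steel: f(T) = -0.054·(T−10) [T>10 °C] = -0.5184
  SO₂ term: 1.77·61.3^0.52·exp(0.02·91-0.5184) = 55.3
  Cl⁻ term: 0.102·478.8^0.62·exp(0.033·91+0.04·19.6) = 206.5
  sum: 55.3 + 206.5 → r_corr = 261.8 μm/a
ISO 9223 Table 2 (carbon steel): 200 < 262 ≤ 700 μm/a ⇒ CX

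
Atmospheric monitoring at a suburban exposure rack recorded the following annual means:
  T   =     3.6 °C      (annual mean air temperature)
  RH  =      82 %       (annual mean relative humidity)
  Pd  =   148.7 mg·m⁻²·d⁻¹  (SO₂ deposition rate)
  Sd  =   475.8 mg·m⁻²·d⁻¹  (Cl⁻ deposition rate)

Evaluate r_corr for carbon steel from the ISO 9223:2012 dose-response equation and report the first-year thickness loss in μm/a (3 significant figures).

r_corr = 128 μm/a

carbon steel: temperature factor f = +0.150·(-6.4) = -0.9600
  Pd branch = 1.77·Pd^0.52·e^(0.02·RH+f) = 47.09 μm/a
  Cl⁻ term: 0.102·475.8^0.62·exp(0.033·82+0.04·3.6) = 80.6
  r_corr = 47.09 + 80.6 = 127.7 μm/a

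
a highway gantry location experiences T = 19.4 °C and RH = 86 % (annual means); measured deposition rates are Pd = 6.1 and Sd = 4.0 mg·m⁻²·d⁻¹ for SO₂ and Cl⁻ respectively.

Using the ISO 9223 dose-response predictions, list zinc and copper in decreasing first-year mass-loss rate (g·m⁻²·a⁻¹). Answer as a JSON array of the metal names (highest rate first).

["copper", "zinc"]

zinc: T>10 °C ⇒ hinge -0.071·(19.4−10) = -0.6674
  SO₂ term: 0.0129·6.1^0.44·exp(0.046·86-0.6674) = 0.7662
  Sd branch = 0.0175·Sd^0.57·e^(0.008·RH+0.085·T) = 0.3992 μm/a
  r_corr = 0.7662 + 0.3992 = 1.165 μm/a
  mass loss = 1.165 μm/a × 7.14 g/cm³ = 8.321 g·m⁻²·a⁻¹
copper: f(T) = -0.080·(T−10) [T>10 °C] = -0.7520
  Pd branch = 0.0053·Pd^0.26·e^(0.059·RH+f) = 0.639 μm/a
  Cl⁻ term: 0.01025·4.0^0.27·exp(0.036·86+0.049·19.4) = 0.8525
  sum: 0.639 + 0.8525 → r_corr = 1.491 μm/a
  mass loss = 1.491 μm/a × 8.96 g/cm³ = 13.36 g·m⁻²·a⁻¹
Ordering by g·m⁻²·a⁻¹: copper (13.4) > zinc (8.32)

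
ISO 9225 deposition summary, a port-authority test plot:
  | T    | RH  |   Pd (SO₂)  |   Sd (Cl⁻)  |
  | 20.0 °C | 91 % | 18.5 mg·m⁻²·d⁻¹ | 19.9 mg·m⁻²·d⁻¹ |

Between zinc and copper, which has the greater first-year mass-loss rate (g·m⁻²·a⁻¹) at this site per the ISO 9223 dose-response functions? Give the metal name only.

zinc: temperature factor f = -0.071·(10.0) = -0.7100
  Pd branch = 0.0129·Pd^0.44·e^(0.046·RH+f) = 1.506 μm/a
  Sd branch = 0.0175·Sd^0.57·e^(0.008·RH+0.085·T) = 1.091 μm/a
  sum: 1.506 + 1.091 → r_corr = 2.597 μm/a
  mass loss = 2.597 μm/a × 7.14 g/cm³ = 18.54 g·m⁻²·a⁻¹
copper: temperature factor f = -0.080·(10.0) = -0.8000
  Pd branch = 0.0053·Pd^0.26·e^(0.059·RH+f) = 1.092 μm/a
  Sd branch = 0.01025·Sd^0.27·e^(0.036·RH+0.049·T) = 1.621 μm/a
  r_corr = 1.092 + 1.621 = 2.712 μm/a
  mass loss = 2.712 μm/a × 8.96 g/cm³ = 24.3 g·m⁻²·a⁻¹
Ordering by g·m⁻²·a⁻¹: copper (24.3) > zinc (18.5)

copper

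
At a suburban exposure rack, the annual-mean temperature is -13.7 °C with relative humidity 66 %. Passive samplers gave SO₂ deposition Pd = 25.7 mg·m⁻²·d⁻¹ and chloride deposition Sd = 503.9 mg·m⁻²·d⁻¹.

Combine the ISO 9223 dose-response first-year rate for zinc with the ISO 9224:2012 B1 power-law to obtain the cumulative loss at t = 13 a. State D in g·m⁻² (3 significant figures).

D(13) = 44.6 g·m⁻²

zinc: temperature factor f = +0.038·(-23.7) = -0.9006
  sulphur-dioxide contribution → 0.4554 μm/a
  chloride contribution → 0.3213 μm/a
  total first-year rate 0.7767 μm/a
ISO 9224: D(t) = r_corr · t^b with b = 0.813 (zinc, B1)
  D(13) = 0.7767 × 13^0.813 = 0.7767 × 8.047 = 6.25 μm
  Mass loss = 6.25 μm × 7.14 g/cm³ = 44.63 g·m⁻²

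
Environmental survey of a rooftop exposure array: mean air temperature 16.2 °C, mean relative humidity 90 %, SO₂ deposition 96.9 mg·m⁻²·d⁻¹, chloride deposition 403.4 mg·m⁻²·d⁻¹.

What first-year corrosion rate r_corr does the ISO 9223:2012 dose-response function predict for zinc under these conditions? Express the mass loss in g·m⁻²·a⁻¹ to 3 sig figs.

zinc: temperature factor f = -0.071·(6.2) = -0.4402
  SO₂ term: 0.0129·96.9^0.44·exp(0.046·90-0.4402) = 3.903
  Sd branch = 0.0175·Sd^0.57·e^(0.008·RH+0.085·T) = 4.355 μm/a
  r_corr = 3.903 + 4.355 = 8.258 μm/a
Convert to mass loss: 8.258 μm/a × 7.14 g/cm³ = 58.96 g·m⁻²·a⁻¹

r_corr = 59.0 g·m⁻²·a⁻¹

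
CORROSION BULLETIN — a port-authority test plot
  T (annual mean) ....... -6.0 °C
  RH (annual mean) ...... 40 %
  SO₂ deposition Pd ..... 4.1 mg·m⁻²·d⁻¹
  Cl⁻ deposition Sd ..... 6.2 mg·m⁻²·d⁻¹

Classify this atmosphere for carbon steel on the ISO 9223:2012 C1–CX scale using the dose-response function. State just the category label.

carbon steel: T≤10 °C ⇒ hinge +0.150·(-6.0−10) = -2.4000
  Pd branch = 1.77·Pd^0.52·e^(0.02·RH+f) = 0.7443 μm/a
  Sd branch = 0.102·Sd^0.62·e^(0.033·RH+0.04·T) = 0.9309 μm/a
  sum: 0.7443 + 0.9309 → r_corr = 1.675 μm/a
ISO 9223 Table 2 (carbon steel): 1.3 < 1.68 ≤ 25 μm/a ⇒ C2

C2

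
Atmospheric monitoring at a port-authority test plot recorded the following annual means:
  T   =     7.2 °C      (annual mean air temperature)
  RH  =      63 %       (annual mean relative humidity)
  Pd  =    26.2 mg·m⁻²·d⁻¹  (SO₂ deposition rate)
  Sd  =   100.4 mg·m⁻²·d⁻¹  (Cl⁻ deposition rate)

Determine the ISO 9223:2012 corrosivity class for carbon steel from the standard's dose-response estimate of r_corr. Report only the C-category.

carbon steel: f(T) = +0.150·(T−10) [T≤10 °C] = -0.4200
  Pd branch = 1.77·Pd^0.52·e^(0.02·RH+f) = 22.4 μm/a
  Cl⁻ term: 0.102·100.4^0.62·exp(0.033·63+0.04·7.2) = 18.95
  r_corr = 22.4 + 18.95 = 41.35 μm/a
ISO 9223 Table 2 (carbon steel): 25 < 41.4 ≤ 50 μm/a ⇒ C3

C3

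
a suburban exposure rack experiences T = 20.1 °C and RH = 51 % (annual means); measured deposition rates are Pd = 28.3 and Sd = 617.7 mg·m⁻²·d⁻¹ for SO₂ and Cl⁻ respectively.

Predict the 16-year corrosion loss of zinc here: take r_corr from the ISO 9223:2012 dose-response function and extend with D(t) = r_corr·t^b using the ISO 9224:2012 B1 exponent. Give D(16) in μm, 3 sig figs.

zinc: T>10 °C ⇒ hinge -0.071·(20.1−10) = -0.7171
  SO₂ term: 0.0129·28.3^0.44·exp(0.046·51-0.7171) = 0.2863
  Sd branch = 0.0175·Sd^0.57·e^(0.008·RH+0.085·T) = 5.662 μm/a
  sum: 0.2863 + 5.662 → r_corr = 5.948 μm/a
ISO 9224: D(t) = r_corr · t^b with b = 0.813 (zinc, B1)
  D(16) = 5.948 × 16^0.813 = 5.948 × 9.527 = 56.67 μm

D(16) = 56.7 μm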